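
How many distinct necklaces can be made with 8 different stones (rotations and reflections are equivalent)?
(8-1)!/2 = 5040/2 = 2520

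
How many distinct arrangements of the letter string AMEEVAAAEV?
10! / (3! × 1! × 2! × 4!) = 12600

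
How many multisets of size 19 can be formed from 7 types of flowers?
C(19+7-1, 7-1) = C(25, 6) = 177100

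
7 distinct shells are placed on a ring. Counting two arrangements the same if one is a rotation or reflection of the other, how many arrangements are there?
(7-1)!/2 = 720/2 = 360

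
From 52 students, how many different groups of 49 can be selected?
C(52,49) = 52!/(49!×3!) = 22100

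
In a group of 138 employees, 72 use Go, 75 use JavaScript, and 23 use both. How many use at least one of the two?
|A∪B| = |A| + |B| - |A∩B| = 72 + 75 - 23 = 124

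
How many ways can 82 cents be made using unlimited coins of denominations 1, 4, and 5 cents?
Coefficient of x^82 in 1/(1-x^1) · 1/(1-x^4) · 1/(1-x^5). Case on j = number of 5-cent coins (j = 0..16); remainder r = 82 - 5j is made from {1,4} in ⌊r/4⌋+1 ways. r = 82, 77, 72, 67, 62, 57, 52, 47, 42, 37, 32, 27, 22, 17, 12, 7, 2 → 21 + 20 + 19 + 17 + 16 + 15 + 14 + 12 + 11 + 10 + 9 + 7 + 6 + 5 + 4 + 2 + 1 = 189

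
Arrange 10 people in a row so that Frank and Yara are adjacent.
Treat as block: (10-1)! × 2! = 362880 × 2 = 725760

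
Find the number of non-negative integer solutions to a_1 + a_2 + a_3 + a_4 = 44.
C(44+4-1, 4-1) = C(47, 3) = 16215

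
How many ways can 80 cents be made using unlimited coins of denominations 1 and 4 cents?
Coefficient of x^80 in 1/(1-x^1) · 1/(1-x^4). Use j coins of 4 for j = 0..⌊80/4⌋ = 20, the rest in 1s: 20 + 1 = 21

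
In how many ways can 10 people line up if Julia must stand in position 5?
Fix one position: (10-1)! = 362880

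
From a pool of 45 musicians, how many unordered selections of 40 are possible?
C(45,40) = 45!/(40!×5!) = 1221759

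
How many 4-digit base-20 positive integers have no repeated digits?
First digit: 19 choices (nonzero). Then descending: 19 × 19 × 18 × 17 = 110466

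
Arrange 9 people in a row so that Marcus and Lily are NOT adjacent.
Total - adjacent = 9! - (9-1)!×2 = 362880 - 80640 = 282240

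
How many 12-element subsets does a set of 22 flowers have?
C(22,12) = 22!/(12!×10!) = 646646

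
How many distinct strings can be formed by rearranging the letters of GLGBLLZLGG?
10! / (1! × 1! × 4! × 4!) = 6300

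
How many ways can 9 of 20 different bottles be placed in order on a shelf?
P(20,9) = 20!/(20-9)! = 60949324800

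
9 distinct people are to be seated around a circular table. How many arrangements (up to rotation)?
Circular: fix one position, arrange the rest. (9-1)! = 40320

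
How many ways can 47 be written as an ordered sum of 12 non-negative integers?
C(47+12-1, 12-1) = C(58, 11) = 227692286640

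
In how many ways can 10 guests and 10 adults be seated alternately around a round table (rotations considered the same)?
Fix one of the guests: (10-1)! ways for the remaining guests, × 10! ways for the adults = 362880 × 3628800 = 1316818944000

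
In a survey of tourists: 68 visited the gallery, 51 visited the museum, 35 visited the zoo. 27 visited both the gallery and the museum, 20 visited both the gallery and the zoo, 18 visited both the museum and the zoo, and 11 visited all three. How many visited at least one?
|A∪B∪C| = 68+51+35-27-20-18+11 = 100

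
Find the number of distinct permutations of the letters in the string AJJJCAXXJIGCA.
13! / (2! × 2! × 1! × 4! × 3! × 1!) = 10810800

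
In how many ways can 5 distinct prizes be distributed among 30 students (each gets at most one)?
P(30,5) = 30!/(30-5)! = 17100720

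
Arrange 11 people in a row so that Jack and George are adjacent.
Treat as block: (11-1)! × 2! = 3628800 × 2 = 7257600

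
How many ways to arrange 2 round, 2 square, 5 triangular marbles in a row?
9! / (2! × 2! × 5!) = 756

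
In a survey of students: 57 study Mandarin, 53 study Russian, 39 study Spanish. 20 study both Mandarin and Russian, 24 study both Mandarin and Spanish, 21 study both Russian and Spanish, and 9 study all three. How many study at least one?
|A∪B∪C| = 57+53+39-20-24-21+9 = 93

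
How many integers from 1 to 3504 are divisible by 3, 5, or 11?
⌊3504/3⌋+⌊3504/5⌋+⌊3504/11⌋ - ⌊3504/15⌋-⌊3504/33⌋-⌊3504/55⌋ + ⌊3504/165⌋ = 1168+700+318 - 233-106-63 + 21 = 1805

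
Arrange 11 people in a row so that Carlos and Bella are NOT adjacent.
Total - adjacent = 11! - (11-1)!×2 = 39916800 - 7257600 = 32659200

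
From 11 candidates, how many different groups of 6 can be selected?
C(11,6) = 11!/(6!×5!) = 462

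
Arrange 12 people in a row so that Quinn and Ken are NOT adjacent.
Total - adjacent = 12! - (12-1)!×2 = 479001600 - 79833600 = 399168000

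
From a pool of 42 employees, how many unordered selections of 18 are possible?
C(42,18) = 42!/(18!×24!) = 353697121050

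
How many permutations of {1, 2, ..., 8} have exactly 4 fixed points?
Choose the 4 fixed points C(8,4) = 70, derange the rest: !4 = Σ_{j=0}^{4} (-1)^j·4!/j! = 24 - 24 + 12 - 4 + 1 = 9. Product = 70 × 9 = 630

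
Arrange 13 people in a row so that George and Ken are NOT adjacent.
Total - adjacent = 13! - (13-1)!×2 = 6227020800 - 958003200 = 5269017600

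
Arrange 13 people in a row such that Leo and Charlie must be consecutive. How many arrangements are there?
Treat the 2 as one block: (13-2+1)! × 2! = 479001600 × 2 = 958003200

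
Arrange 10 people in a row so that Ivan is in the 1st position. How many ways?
Fix one position: (10-1)! = 362880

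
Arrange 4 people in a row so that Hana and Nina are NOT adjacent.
Total - adjacent = 4! - (4-1)!×2 = 24 - 12 = 12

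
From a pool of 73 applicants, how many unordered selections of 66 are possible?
C(73,66) = 73!/(66!×7!) = 1629348612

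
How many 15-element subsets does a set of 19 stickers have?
C(19,15) = 19!/(15!×4!) = 3876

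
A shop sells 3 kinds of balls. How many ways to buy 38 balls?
C(38+3-1, 3-1) = C(40, 2) = 780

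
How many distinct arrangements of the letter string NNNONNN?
7! / (1! × 6!) = 7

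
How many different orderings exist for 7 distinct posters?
7! = 5040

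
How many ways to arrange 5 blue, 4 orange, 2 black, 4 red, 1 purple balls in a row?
16! / (5! × 4! × 2! × 4! × 1!) = 151351200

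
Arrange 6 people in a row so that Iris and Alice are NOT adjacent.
Total - adjacent = 6! - (6-1)!×2 = 720 - 240 = 480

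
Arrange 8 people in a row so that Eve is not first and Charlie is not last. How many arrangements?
By inclusion-exclusion: 8! - 2×(8-1)! + (8-2)! = 40320 - 10080 + 720 = 30960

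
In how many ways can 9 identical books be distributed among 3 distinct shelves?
C(9+3-1, 3-1) = C(11, 2) = 55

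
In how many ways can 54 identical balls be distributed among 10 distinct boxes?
C(54+10-1, 10-1) = C(63, 9) = 23667689815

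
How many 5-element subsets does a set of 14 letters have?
C(14,5) = 14!/(5!×9!) = 2002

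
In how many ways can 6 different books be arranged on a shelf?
6! = 720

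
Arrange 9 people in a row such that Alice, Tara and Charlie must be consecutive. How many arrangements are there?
Treat the 3 as one block: (9-3+1)! × 3! = 5040 × 6 = 30240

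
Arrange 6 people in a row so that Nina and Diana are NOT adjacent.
Total - adjacent = 6! - (6-1)!×2 = 720 - 240 = 480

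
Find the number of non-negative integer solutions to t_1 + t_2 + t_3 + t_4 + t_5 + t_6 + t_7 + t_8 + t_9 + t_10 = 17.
C(17+10-1, 10-1) = C(26, 9) = 3124550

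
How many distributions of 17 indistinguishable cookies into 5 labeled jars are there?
C(17+5-1, 5-1) = C(21, 4) = 5985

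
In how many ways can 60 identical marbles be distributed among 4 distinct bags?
C(60+4-1, 4-1) = C(63, 3) = 39711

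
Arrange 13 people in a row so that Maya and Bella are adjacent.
Treat as block: (13-1)! × 2! = 479001600 × 2 = 958003200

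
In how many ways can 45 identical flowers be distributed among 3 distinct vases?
C(45+3-1, 3-1) = C(47, 2) = 1081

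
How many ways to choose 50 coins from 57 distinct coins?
C(57,50) = 57!/(50!×7!) = 264385836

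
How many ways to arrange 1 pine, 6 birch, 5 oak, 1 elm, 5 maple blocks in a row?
18! / (1! × 6! × 5! × 1! × 5!) = 617512896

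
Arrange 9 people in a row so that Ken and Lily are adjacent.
Treat as block: (9-1)! × 2! = 40320 × 2 = 80640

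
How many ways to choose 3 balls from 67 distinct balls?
C(67,3) = 67!/(3!×64!) = 47905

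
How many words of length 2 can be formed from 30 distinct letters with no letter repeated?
P(30,2) = 30!/(30-2)! = 870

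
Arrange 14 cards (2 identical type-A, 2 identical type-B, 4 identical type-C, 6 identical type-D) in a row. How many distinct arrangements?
14! / (2! × 2! × 4! × 6!) = 1261260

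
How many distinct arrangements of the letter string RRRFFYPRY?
9! / (4! × 2! × 1! × 2!) = 3780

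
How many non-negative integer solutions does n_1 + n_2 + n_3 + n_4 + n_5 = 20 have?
C(20+5-1, 5-1) = C(24, 4) = 10626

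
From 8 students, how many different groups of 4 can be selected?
C(8,4) = 8!/(4!×4!) = 70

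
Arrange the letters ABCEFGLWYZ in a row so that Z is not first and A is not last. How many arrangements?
By inclusion-exclusion: 10! - 2×(10-1)! + (10-2)! = 3628800 - 725760 + 40320 = 2943360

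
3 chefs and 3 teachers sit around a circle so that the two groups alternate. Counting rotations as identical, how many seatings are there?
Fix one of the chefs: (3-1)! ways for the remaining chefs, × 3! ways for the teachers = 2 × 6 = 12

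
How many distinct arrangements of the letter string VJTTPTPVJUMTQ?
13! / (2! × 1! × 2! × 4! × 1! × 2! × 1!) = 32432400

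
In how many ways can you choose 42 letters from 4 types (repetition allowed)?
C(42+4-1, 4-1) = C(45, 3) = 14190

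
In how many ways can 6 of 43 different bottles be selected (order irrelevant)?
C(43,6) = 43!/(6!×37!) = 6096454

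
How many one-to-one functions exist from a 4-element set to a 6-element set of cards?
P(6,4) = 6!/(6-4)! = 360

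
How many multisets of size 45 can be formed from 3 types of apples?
C(45+3-1, 3-1) = C(47, 2) = 1081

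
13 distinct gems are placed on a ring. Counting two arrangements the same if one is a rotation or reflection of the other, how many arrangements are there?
(13-1)!/2 = 479001600/2 = 239500800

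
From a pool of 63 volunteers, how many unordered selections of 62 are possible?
C(63,62) = 63!/(62!×1!) = 63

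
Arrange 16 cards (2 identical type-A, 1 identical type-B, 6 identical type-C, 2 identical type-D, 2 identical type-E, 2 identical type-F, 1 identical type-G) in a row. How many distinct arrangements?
16! / (2! × 1! × 6! × 2! × 2! × 2! × 1!) = 1816214400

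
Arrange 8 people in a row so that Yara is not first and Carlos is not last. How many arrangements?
By inclusion-exclusion: 8! - 2×(8-1)! + (8-2)! = 40320 - 10080 + 720 = 30960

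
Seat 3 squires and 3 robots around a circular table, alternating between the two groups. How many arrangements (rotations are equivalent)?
Fix one of the squires: (3-1)! ways for the remaining squires, × 3! ways for the robots = 2 × 6 = 12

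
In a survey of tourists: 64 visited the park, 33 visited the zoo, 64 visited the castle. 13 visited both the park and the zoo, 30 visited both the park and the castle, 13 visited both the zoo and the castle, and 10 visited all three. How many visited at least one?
|A∪B∪C| = 64+33+64-13-30-13+10 = 115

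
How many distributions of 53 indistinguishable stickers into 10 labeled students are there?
C(53+10-1, 10-1) = C(62, 9) = 20286591270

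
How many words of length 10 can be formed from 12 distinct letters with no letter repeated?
P(12,10) = 12!/(12-10)! = 239500800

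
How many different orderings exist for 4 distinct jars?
4! = 24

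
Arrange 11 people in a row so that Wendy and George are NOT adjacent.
Total - adjacent = 11! - (11-1)!×2 = 39916800 - 7257600 = 32659200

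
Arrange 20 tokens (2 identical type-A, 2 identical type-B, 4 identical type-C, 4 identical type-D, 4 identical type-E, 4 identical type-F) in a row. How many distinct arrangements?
20! / (2! × 2! × 4! × 4! × 4! × 4!) = 1833241410000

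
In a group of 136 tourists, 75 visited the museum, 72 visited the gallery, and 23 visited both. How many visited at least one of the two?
|A∪B| = |A| + |B| - |A∩B| = 75 + 72 - 23 = 124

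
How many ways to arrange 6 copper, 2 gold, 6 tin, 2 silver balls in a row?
16! / (6! × 2! × 6! × 2!) = 10090080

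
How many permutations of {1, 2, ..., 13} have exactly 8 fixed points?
Choose the 8 fixed points C(13,8) = 1287, derange the rest: !5 = Σ_{j=0}^{5} (-1)^j·5!/j! = 120 - 120 + 60 - 20 + 5 - 1 = 44. Product = 1287 × 44 = 56628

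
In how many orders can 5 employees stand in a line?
5! = 120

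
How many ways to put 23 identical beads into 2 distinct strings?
C(23+2-1, 2-1) = C(24, 1) = 24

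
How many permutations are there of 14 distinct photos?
14! = 87178291200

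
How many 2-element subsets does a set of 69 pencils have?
C(69,2) = 69!/(2!×67!) = 2346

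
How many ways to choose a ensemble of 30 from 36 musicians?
C(36,30) = 36!/(30!×6!) = 1947792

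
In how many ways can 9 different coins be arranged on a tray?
9! = 362880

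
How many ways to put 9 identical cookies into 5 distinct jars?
C(9+5-1, 5-1) = C(13, 4) = 715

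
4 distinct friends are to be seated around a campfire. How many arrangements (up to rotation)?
Circular: fix one position, arrange the rest. (4-1)! = 6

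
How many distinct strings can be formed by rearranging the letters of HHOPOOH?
7! / (1! × 3! × 3!) = 140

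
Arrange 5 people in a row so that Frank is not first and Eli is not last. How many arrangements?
By inclusion-exclusion: 5! - 2×(5-1)! + (5-2)! = 120 - 48 + 6 = 78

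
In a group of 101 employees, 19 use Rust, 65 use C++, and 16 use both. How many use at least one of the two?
|A∪B| = |A| + |B| - |A∩B| = 19 + 65 - 16 = 68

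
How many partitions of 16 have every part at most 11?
Let r_j(i) = number of partitions of i into parts ≤ j, for i = 0..16. r_1(i) = 1 for all i; r_j(i) = r_{j-1}(i) + r_j(i-j). Rows j = 2..11: ≤2: 1 1 2 2 3 3 4 4 5 5 6 6 7 7 8 8 9; ≤3: 1 1 2 3 4 5 7 8 10 12 14 16 19 21 24 27 30; ≤4: 1 1 2 3 5 6 9 11 15 18 23 27 34 39 47 54 64; ≤5: 1 1 2 3 5 7 10 13 18 23 30 37 47 57 70 84 101; ≤6: 1 1 2 3 5 7 11 14 20 26 35 44 58 71 90 110 136; ≤7: 1 1 2 3 5 7 11 15 21 28 38 49 65 82 105 131 164; ≤8: 1 1 2 3 5 7 11 15 22 29 40 52 70 89 116 146 186; ≤9: 1 1 2 3 5 7 11 15 22 30 41 54 73 94 123 157 201; ≤10: 1 1 2 3 5 7 11 15 22 30 42 55 75 97 128 164 212; ≤11: 1 1 2 3 5 7 11 15 22 30 42 56 76 99 131 169 219. r_11(16) = 219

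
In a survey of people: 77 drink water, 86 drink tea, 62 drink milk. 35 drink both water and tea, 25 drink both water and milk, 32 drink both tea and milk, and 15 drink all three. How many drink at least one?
|A∪B∪C| = 77+86+62-35-25-32+15 = 148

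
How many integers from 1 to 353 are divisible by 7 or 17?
⌊353/7⌋ + ⌊353/17⌋ - ⌊353/119⌋ = 50 + 20 - 2 = 68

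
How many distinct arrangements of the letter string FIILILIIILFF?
12! / (3! × 3! × 6!) = 18480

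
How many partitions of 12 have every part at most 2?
Let r_j(i) = number of partitions of i into parts ≤ j, for i = 0..12. r_1(i) = 1 for all i; r_j(i) = r_{j-1}(i) + r_j(i-j). Rows j = 2..2: ≤2: 1 1 2 2 3 3 4 4 5 5 6 6 7. r_2(12) = 7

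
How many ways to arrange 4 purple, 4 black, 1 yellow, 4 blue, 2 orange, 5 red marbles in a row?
20! / (4! × 4! × 1! × 4! × 2! × 5!) = 733296564000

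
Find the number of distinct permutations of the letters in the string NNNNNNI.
7! / (6! × 1!) = 7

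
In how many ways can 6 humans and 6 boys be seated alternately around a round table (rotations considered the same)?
Fix one of the humans: (6-1)! ways for the remaining humans, × 6! ways for the boys = 120 × 720 = 86400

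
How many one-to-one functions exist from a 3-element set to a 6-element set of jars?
P(6,3) = 6!/(6-3)! = 120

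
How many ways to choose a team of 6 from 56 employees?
C(56,6) = 56!/(6!×50!) = 32468436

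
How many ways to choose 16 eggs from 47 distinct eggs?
C(47,16) = 47!/(16!×31!) = 1503232609098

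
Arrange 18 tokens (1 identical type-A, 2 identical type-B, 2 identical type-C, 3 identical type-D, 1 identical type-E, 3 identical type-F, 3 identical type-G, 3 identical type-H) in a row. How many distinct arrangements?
18! / (1! × 2! × 2! × 3! × 1! × 3! × 3! × 3!) = 1235025792000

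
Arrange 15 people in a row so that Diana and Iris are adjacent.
Treat as block: (15-1)! × 2! = 87178291200 × 2 = 174356582400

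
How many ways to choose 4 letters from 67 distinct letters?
C(67,4) = 67!/(4!×63!) = 766480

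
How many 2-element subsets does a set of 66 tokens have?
C(66,2) = 66!/(2!×64!) = 2145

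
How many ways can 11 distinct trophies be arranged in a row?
11! = 39916800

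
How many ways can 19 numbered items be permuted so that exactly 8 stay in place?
Choose the 8 fixed points C(19,8) = 75582, derange the rest: !11 = Σ_{j=0}^{11} (-1)^j·11!/j! = 39916800 - 39916800 + 19958400 - 6652800 + 1663200 - 332640 + 55440 - 7920 + 990 - 110 + 11 - 1 = 14684570. Product = 75582 × 14684570 = 1109889169740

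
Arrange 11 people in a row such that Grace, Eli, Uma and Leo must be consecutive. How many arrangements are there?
Treat the 4 as one block: (11-4+1)! × 4! = 40320 × 24 = 967680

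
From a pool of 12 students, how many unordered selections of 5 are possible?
C(12,5) = 12!/(5!×7!) = 792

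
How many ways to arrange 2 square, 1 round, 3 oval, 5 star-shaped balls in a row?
11! / (2! × 1! × 3! × 5!) = 27720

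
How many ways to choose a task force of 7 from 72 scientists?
C(72,7) = 72!/(7!×65!) = 1473109704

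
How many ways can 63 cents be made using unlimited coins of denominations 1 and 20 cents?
Coefficient of x^63 in 1/(1-x^1) · 1/(1-x^20). Use j coins of 20 for j = 0..⌊63/20⌋ = 3, the rest in 1s: 3 + 1 = 4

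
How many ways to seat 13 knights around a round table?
Circular: fix one position, arrange the rest. (13-1)! = 479001600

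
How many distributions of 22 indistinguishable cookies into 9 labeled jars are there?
C(22+9-1, 9-1) = C(30, 8) = 5852925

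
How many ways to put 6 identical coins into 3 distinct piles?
C(6+3-1, 3-1) = C(8, 2) = 28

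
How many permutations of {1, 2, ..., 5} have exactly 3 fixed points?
Choose the 3 fixed points C(5,3) = 10, derange the rest: !2 = Σ_{j=0}^{2} (-1)^j·2!/j! = 2 - 2 + 1 = 1. Product = 10 × 1 = 10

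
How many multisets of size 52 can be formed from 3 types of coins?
C(52+3-1, 3-1) = C(54, 2) = 1431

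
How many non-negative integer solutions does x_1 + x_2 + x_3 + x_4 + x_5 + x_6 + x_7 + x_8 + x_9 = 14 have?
C(14+9-1, 9-1) = C(22, 8) = 319770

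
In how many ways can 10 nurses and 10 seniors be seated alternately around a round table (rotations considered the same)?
Fix one of the nurses: (10-1)! ways for the remaining nurses, × 10! ways for the seniors = 362880 × 3628800 = 1316818944000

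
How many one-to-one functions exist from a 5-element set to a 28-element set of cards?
P(28,5) = 28!/(28-5)! = 11793600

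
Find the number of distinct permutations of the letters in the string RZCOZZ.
6! / (1! × 1! × 3! × 1!) = 120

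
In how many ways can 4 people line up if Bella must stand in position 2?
Fix one position: (4-1)! = 6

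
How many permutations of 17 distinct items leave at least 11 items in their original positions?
Exactly j fixed points: C(17,j)·!(17-j); sum over j ≥ 11 (derangement numbers via !m = (m-1)·(!(m-1) + !(m-2)): !0..!6 = 1, 0, 1, 2, 9, 44, 265). Σ_{j=11}^{17} C(17,j)·!(17-j) = C(17,11)·!6 + C(17,12)·!5 + C(17,13)·!4 + C(17,14)·!3 + C(17,15)·!2 + C(17,16)·!1 + C(17,17)·!0 = 12376·265 + 6188·44 + 2380·9 + 680·2 + 136·1 + 17·0 + 1·1 = 3574829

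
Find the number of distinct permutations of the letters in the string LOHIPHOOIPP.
11! / (3! × 3! × 2! × 1! × 2!) = 277200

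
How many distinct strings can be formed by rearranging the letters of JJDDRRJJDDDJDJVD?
16! / (2! × 7! × 6! × 1!) = 2882880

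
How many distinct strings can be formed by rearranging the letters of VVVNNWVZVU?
10! / (1! × 5! × 2! × 1! × 1!) = 15120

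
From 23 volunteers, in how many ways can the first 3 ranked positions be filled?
P(23,3) = 23!/(23-3)! = 10626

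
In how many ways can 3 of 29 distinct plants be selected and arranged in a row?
P(29,3) = 29!/(29-3)! = 21924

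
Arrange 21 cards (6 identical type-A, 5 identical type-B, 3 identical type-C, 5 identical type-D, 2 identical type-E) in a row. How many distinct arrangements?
21! / (6! × 5! × 3! × 5! × 2!) = 410646075840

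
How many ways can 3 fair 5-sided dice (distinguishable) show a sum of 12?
Coefficient of x^12 in (x + x² + ... + x^5)^3. By inclusion-exclusion on dice exceeding 5: Σ_j (-1)^j C(3,j)·C(12-1-5j, 2) = C(3,0)·C(11,2) - C(3,1)·C(6,2) = 1·55 - 3·15 = 10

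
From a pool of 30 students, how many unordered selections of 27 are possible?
C(30,27) = 30!/(27!×3!) = 4060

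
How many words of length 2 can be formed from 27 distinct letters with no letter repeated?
P(27,2) = 27!/(27-2)! = 702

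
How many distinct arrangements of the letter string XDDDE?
5! / (1! × 3! × 1!) = 20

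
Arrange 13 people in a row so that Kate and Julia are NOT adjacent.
Total - adjacent = 13! - (13-1)!×2 = 6227020800 - 958003200 = 5269017600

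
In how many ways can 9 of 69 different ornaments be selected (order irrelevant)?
C(69,9) = 69!/(9!×60!) = 56672074888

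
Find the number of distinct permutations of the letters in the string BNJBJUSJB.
9! / (1! × 3! × 3! × 1! × 1!) = 10080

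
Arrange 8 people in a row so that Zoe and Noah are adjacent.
Treat as block: (8-1)! × 2! = 5040 × 2 = 10080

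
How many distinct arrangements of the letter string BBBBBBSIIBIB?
12! / (8! × 3! × 1!) = 1980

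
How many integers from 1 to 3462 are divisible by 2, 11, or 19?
⌊3462/2⌋+⌊3462/11⌋+⌊3462/19⌋ - ⌊3462/22⌋-⌊3462/38⌋-⌊3462/209⌋ + ⌊3462/418⌋ = 1731+314+182 - 157-91-16 + 8 = 1971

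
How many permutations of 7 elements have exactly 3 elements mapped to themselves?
Choose the 3 fixed points C(7,3) = 35, derange the rest: !4 = Σ_{j=0}^{4} (-1)^j·4!/j! = 24 - 24 + 12 - 4 + 1 = 9. Product = 35 × 9 = 315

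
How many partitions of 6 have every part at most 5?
Let r_j(i) = number of partitions of i into parts ≤ j, for i = 0..6. r_1(i) = 1 for all i; r_j(i) = r_{j-1}(i) + r_j(i-j). Rows j = 2..5: ≤2: 1 1 2 2 3 3 4; ≤3: 1 1 2 3 4 5 7; ≤4: 1 1 2 3 5 6 9; ≤5: 1 1 2 3 5 7 10. r_5(6) = 10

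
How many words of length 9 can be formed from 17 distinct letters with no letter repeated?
P(17,9) = 17!/(17-9)! = 8821612800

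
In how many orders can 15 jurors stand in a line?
15! = 1307674368000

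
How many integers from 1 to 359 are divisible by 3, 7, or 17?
⌊359/3⌋+⌊359/7⌋+⌊359/17⌋ - ⌊359/21⌋-⌊359/51⌋-⌊359/119⌋ + ⌊359/357⌋ = 119+51+21 - 17-7-3 + 1 = 165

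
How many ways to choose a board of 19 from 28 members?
C(28,19) = 28!/(19!×9!) = 6906900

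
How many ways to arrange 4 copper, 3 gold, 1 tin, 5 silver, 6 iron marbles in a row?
19! / (4! × 3! × 1! × 5! × 6!) = 9777287520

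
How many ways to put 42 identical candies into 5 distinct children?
C(42+5-1, 5-1) = C(46, 4) = 163185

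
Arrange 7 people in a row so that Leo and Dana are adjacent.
Treat as block: (7-1)! × 2! = 720 × 2 = 1440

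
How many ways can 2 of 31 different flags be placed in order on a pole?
P(31,2) = 31!/(31-2)! = 930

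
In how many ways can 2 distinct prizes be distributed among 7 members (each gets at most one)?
P(7,2) = 7!/(7-2)! = 42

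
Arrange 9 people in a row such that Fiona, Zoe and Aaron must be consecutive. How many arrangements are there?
Treat the 3 as one block: (9-3+1)! × 3! = 5040 × 6 = 30240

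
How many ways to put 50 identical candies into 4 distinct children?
C(50+4-1, 4-1) = C(53, 3) = 23426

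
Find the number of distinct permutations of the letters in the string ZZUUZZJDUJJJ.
12! / (1! × 4! × 4! × 3!) = 138600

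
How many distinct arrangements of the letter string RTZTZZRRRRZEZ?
13! / (5! × 5! × 1! × 2!) = 216216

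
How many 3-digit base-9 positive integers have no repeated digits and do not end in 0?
Last digit: 8 nonzero choices. First digit: 7 (nonzero, ≠last). Middle 1: P(7,1) = 7. Total = 392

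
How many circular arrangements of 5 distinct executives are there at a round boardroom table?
Circular: fix one position, arrange the rest. (5-1)! = 24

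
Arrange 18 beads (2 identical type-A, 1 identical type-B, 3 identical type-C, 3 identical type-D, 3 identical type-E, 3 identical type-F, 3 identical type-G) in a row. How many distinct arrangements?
18! / (2! × 1! × 3! × 3! × 3! × 3! × 3!) = 411675264000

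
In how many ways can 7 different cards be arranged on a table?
7! = 5040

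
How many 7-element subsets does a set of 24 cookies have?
C(24,7) = 24!/(7!×17!) = 346104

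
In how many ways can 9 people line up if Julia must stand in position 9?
Fix one position: (9-1)! = 40320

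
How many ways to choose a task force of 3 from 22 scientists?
C(22,3) = 22!/(3!×19!) = 1540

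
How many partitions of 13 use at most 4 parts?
By conjugation, equals partitions of 13 into parts ≤ 4. Let r_j(i) = number of partitions of i into parts ≤ j, for i = 0..13. r_1(i) = 1 for all i; r_j(i) = r_{j-1}(i) + r_j(i-j). Rows j = 2..4: ≤2: 1 1 2 2 3 3 4 4 5 5 6 6 7 7; ≤3: 1 1 2 3 4 5 7 8 10 12 14 16 19 21; ≤4: 1 1 2 3 5 6 9 11 15 18 23 27 34 39. r_4(13) = 39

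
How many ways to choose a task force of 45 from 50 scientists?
C(50,45) = 50!/(45!×5!) = 2118760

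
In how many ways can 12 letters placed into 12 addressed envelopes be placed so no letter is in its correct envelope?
!12 = Σ_{j=0}^{12} (-1)^j·12!/j! = 479001600 - 479001600 + 239500800 - 79833600 + 19958400 - 3991680 + 665280 - 95040 + 11880 - 1320 + 132 - 12 + 1 = 176214841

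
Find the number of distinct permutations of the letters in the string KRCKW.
5! / (2! × 1! × 1! × 1!) = 60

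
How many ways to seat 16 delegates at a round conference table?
Circular: fix one position, arrange the rest. (16-1)! = 1307674368000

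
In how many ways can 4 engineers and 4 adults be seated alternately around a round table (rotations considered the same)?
Fix one of the engineers: (4-1)! ways for the remaining engineers, × 4! ways for the adults = 6 × 24 = 144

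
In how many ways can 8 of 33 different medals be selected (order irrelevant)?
C(33,8) = 33!/(8!×25!) = 13884156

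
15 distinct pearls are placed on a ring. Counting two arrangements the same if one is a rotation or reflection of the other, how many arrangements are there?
(15-1)!/2 = 87178291200/2 = 43589145600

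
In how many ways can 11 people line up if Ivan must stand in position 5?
Fix one position: (11-1)! = 3628800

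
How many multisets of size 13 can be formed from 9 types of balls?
C(13+9-1, 9-1) = C(21, 8) = 203490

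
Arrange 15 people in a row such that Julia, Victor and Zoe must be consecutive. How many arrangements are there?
Treat the 3 as one block: (15-3+1)! × 3! = 6227020800 × 6 = 37362124800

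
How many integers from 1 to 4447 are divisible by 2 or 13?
⌊4447/2⌋ + ⌊4447/13⌋ - ⌊4447/26⌋ = 2223 + 342 - 171 = 2394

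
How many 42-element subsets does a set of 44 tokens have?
C(44,42) = 44!/(42!×2!) = 946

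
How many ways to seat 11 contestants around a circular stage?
Circular: fix one position, arrange the rest. (11-1)! = 3628800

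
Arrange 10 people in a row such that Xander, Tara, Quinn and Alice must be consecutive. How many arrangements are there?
Treat the 4 as one block: (10-4+1)! × 4! = 5040 × 24 = 120960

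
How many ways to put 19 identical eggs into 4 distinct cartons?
C(19+4-1, 4-1) = C(22, 3) = 1540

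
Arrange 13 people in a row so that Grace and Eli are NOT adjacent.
Total - adjacent = 13! - (13-1)!×2 = 6227020800 - 958003200 = 5269017600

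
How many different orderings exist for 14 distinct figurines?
14! = 87178291200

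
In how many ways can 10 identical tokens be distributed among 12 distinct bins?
C(10+12-1, 12-1) = C(21, 11) = 352716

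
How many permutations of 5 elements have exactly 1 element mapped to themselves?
Choose the 1 fixed point C(5,1) = 5, derange the rest: !4 = Σ_{j=0}^{4} (-1)^j·4!/j! = 24 - 24 + 12 - 4 + 1 = 9. Product = 5 × 9 = 45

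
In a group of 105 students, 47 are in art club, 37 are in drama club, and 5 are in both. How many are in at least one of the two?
|A∪B| = |A| + |B| - |A∩B| = 47 + 37 - 5 = 79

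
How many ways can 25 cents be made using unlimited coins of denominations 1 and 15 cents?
Coefficient of x^25 in 1/(1-x^1) · 1/(1-x^15). Use j coins of 15 for j = 0..⌊25/15⌋ = 1, the rest in 1s: 1 + 1 = 2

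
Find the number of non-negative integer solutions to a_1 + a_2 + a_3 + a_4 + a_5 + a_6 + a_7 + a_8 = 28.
C(28+8-1, 8-1) = C(35, 7) = 6724520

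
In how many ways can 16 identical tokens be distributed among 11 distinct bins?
C(16+11-1, 11-1) = C(26, 10) = 5311735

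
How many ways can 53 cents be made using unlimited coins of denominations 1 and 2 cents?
Coefficient of x^53 in 1/(1-x^1) · 1/(1-x^2). Use j coins of 2 for j = 0..⌊53/2⌋ = 26, the rest in 1s: 26 + 1 = 27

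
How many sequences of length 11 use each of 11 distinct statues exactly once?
11! = 39916800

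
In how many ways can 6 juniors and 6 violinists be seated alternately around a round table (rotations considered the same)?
Fix one of the juniors: (6-1)! ways for the remaining juniors, × 6! ways for the violinists = 120 × 720 = 86400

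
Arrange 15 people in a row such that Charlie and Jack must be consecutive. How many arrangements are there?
Treat the 2 as one block: (15-2+1)! × 2! = 87178291200 × 2 = 174356582400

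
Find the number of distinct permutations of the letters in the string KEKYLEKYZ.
9! / (2! × 1! × 1! × 2! × 3!) = 15120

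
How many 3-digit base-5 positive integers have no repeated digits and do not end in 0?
Last digit: 4 nonzero choices. First digit: 3 (nonzero, ≠last). Middle 1: P(3,1) = 3. Total = 36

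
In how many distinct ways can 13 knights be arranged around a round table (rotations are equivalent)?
Circular: fix one position, arrange the rest. (13-1)! = 479001600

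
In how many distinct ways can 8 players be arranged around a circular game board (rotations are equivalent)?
Circular: fix one position, arrange the rest. (8-1)! = 5040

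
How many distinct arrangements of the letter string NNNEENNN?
8! / (2! × 6!) = 28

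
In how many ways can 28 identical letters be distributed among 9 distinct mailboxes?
C(28+9-1, 9-1) = C(36, 8) = 30260340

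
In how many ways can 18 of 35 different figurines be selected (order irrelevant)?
C(35,18) = 35!/(18!×17!) = 4537567650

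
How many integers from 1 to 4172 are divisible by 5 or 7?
⌊4172/5⌋ + ⌊4172/7⌋ - ⌊4172/35⌋ = 834 + 596 - 119 = 1311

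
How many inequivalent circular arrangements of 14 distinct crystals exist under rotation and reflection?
(14-1)!/2 = 6227020800/2 = 3113510400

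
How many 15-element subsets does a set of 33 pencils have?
C(33,15) = 33!/(15!×18!) = 1037158320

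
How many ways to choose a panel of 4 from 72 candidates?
C(72,4) = 72!/(4!×68!) = 1028790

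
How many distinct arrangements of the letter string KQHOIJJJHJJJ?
12! / (1! × 1! × 1! × 1! × 6! × 2!) = 332640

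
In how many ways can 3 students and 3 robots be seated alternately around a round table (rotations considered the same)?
Fix one of the students: (3-1)! ways for the remaining students, × 3! ways for the robots = 2 × 6 = 12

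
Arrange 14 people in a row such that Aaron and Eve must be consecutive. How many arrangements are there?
Treat the 2 as one block: (14-2+1)! × 2! = 6227020800 × 2 = 12454041600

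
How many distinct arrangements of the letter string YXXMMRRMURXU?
12! / (3! × 3! × 3! × 1! × 2!) = 1108800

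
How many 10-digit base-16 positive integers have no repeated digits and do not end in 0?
Last digit: 15 nonzero choices. First digit: 14 (nonzero, ≠last). Middle 8: P(14,8) = 121080960. Total = 25427001600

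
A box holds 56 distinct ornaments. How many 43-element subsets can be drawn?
C(56,43) = 56!/(43!×13!) = 1889912732400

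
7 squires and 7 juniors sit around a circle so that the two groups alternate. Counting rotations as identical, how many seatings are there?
Fix one of the squires: (7-1)! ways for the remaining squires, × 7! ways for the juniors = 720 × 5040 = 3628800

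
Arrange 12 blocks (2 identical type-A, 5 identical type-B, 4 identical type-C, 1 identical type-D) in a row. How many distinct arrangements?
12! / (2! × 5! × 4! × 1!) = 83160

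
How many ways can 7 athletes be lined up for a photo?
7! = 5040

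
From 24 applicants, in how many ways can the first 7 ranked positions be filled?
P(24,7) = 24!/(24-7)! = 1744364160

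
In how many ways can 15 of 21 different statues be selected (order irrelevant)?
C(21,15) = 21!/(15!×6!) = 54264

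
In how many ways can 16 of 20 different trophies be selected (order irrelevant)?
C(20,16) = 20!/(16!×4!) = 4845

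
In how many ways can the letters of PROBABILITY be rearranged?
11! / (1! × 1! × 1! × 2! × 1! × 2! × 1! × 1! × 1!) = 9979200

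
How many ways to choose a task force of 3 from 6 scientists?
C(6,3) = 6!/(3!×3!) = 20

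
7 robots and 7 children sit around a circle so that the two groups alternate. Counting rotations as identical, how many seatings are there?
Fix one of the robots: (7-1)! ways for the remaining robots, × 7! ways for the children = 720 × 5040 = 3628800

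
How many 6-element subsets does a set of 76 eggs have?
C(76,6) = 76!/(6!×70!) = 218618940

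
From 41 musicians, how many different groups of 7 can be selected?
C(41,7) = 41!/(7!×34!) = 22481940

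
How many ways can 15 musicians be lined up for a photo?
15! = 1307674368000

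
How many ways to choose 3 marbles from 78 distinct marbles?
C(78,3) = 78!/(3!×75!) = 76076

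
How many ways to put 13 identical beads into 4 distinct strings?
C(13+4-1, 4-1) = C(16, 3) = 560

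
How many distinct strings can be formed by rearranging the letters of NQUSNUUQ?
8! / (3! × 1! × 2! × 2!) = 1680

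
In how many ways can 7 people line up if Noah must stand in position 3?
Fix one position: (7-1)! = 720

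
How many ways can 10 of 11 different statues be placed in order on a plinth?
P(11,10) = 11!/(11-10)! = 39916800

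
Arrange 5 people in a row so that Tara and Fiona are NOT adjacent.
Total - adjacent = 5! - (5-1)!×2 = 120 - 48 = 72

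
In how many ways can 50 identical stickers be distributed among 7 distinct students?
C(50+7-1, 7-1) = C(56, 6) = 32468436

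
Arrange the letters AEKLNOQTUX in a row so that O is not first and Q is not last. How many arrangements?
By inclusion-exclusion: 10! - 2×(10-1)! + (10-2)! = 3628800 - 725760 + 40320 = 2943360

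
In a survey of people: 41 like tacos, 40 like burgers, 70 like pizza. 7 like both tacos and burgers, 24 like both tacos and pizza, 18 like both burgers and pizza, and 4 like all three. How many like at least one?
|A∪B∪C| = 41+40+70-7-24-18+4 = 106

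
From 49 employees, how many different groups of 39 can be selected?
C(49,39) = 49!/(39!×10!) = 8217822536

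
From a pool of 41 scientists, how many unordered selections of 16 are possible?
C(41,16) = 41!/(16!×25!) = 103077446706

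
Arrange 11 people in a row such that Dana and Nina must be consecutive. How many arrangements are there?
Treat the 2 as one block: (11-2+1)! × 2! = 3628800 × 2 = 7257600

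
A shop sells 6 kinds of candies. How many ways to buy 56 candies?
C(56+6-1, 6-1) = C(61, 5) = 5949147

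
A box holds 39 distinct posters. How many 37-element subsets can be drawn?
C(39,37) = 39!/(37!×2!) = 741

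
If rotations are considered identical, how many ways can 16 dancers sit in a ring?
Circular: fix one position, arrange the rest. (16-1)! = 1307674368000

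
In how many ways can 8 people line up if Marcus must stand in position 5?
Fix one position: (8-1)! = 5040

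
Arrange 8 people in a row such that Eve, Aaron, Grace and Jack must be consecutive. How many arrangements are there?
Treat the 4 as one block: (8-4+1)! × 4! = 120 × 24 = 2880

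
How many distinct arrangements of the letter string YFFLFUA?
7! / (1! × 3! × 1! × 1! × 1!) = 840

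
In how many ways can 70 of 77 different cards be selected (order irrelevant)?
C(77,70) = 77!/(70!×7!) = 2404808340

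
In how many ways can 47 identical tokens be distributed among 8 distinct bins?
C(47+8-1, 8-1) = C(54, 7) = 177100560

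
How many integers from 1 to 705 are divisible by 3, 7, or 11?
⌊705/3⌋+⌊705/7⌋+⌊705/11⌋ - ⌊705/21⌋-⌊705/33⌋-⌊705/77⌋ + ⌊705/231⌋ = 235+100+64 - 33-21-9 + 3 = 339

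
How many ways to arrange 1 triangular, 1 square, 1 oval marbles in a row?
3! / (1! × 1! × 1!) = 6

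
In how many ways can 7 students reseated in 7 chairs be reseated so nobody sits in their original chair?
!7 = Σ_{j=0}^{7} (-1)^j·7!/j! = 5040 - 5040 + 2520 - 840 + 210 - 42 + 7 - 1 = 1854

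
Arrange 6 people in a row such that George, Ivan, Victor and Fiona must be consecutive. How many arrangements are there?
Treat the 4 as one block: (6-4+1)! × 4! = 6 × 24 = 144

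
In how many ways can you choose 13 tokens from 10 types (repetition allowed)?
C(13+10-1, 10-1) = C(22, 9) = 497420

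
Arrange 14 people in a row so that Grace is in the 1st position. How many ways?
Fix one position: (14-1)! = 6227020800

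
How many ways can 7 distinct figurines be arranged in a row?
7! = 5040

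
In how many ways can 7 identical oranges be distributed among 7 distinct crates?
C(7+7-1, 7-1) = C(13, 6) = 1716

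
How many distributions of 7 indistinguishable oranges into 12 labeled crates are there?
C(7+12-1, 12-1) = C(18, 11) = 31824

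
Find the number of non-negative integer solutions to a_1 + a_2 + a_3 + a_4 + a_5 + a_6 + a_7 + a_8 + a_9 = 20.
C(20+9-1, 9-1) = C(28, 8) = 3108105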